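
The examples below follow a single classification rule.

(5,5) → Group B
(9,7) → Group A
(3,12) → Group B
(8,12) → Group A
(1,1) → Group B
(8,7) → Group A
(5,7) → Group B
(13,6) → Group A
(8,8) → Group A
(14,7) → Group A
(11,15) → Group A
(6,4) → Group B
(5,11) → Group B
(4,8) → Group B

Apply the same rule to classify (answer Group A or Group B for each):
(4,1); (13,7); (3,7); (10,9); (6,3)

Group B, Group A, Group B, Group A, Group B

A rule that fits every label: first ≥ 7 — true of each 'Group A' example, false of each 'Group B' one.
(4,1): Group B (first 4). (13,7): Group A (first 13). (3,7): Group B (first 3). (10,9): Group A (first 10). (6,3): Group B (first 6).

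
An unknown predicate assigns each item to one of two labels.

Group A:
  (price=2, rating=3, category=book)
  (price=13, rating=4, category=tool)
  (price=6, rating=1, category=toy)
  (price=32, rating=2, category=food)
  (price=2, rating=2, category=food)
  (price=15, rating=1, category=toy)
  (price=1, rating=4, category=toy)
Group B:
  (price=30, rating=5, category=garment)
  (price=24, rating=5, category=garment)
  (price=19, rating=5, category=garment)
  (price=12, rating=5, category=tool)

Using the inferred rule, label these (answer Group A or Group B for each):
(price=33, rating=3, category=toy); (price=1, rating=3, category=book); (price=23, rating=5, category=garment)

The rule appears to be: rating ≤ 4.

Group A, Group A, Group B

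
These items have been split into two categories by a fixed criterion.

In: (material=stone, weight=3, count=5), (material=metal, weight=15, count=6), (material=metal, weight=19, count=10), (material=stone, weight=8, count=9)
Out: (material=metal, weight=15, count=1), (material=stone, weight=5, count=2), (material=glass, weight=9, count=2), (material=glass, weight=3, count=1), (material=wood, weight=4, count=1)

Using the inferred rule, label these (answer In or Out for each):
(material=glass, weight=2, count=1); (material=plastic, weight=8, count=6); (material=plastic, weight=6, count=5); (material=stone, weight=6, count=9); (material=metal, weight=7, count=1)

Out, In, In, In, Out

The classifier is using: count ≥ 5.
(material=glass, weight=2, count=1): count = 1 — does not fit, so Out.
(material=plastic, weight=8, count=6): count = 6 — checks out, so In.
(material=plastic, weight=6, count=5): count = 5 — checks out, so In.
(material=stone, weight=6, count=9): count = 9 — checks out, so In.
(material=metal, weight=7, count=1): count = 1 — does not fit, so Out.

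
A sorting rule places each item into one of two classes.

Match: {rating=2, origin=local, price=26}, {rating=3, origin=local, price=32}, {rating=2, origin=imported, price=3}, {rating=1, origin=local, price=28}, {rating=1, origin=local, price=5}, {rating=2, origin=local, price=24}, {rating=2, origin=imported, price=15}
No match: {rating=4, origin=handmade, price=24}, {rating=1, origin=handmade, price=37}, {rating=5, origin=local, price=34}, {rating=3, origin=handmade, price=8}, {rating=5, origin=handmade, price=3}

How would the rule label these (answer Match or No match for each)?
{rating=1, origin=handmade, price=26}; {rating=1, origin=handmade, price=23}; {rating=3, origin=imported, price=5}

No match, No match, Match

The classifier is using: origin is not handmade AND price ≤ 32.
No match: {rating=1, origin=handmade, price=26}, since origin is handmade, price = 26.
No match: {rating=1, origin=handmade, price=23}, since origin is handmade, price = 23.
Match: {rating=3, origin=imported, price=5}, since origin is imported, price = 5.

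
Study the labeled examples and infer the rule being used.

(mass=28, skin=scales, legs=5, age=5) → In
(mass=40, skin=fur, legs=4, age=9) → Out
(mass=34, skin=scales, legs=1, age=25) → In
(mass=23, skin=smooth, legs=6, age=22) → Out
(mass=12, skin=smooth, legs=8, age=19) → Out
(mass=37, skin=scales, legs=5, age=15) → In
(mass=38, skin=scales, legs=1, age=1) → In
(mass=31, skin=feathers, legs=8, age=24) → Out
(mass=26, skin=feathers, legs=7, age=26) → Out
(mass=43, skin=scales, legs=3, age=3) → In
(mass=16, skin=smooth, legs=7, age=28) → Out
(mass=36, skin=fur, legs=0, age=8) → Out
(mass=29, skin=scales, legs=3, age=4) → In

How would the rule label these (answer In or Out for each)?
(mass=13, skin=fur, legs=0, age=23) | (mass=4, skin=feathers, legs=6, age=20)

Out, Out

One predicate separates the groups cleanly: skin is scales.
(mass=13, skin=fur, legs=0, age=23) → skin is fur → Out. (mass=4, skin=feathers, legs=6, age=20) → skin is feathers → Out.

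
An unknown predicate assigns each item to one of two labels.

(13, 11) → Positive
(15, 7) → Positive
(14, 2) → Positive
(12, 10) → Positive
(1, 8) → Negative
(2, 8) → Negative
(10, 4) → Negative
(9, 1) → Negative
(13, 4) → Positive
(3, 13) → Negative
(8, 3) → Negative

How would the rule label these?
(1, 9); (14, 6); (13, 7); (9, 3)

Negative, Positive, Positive, Negative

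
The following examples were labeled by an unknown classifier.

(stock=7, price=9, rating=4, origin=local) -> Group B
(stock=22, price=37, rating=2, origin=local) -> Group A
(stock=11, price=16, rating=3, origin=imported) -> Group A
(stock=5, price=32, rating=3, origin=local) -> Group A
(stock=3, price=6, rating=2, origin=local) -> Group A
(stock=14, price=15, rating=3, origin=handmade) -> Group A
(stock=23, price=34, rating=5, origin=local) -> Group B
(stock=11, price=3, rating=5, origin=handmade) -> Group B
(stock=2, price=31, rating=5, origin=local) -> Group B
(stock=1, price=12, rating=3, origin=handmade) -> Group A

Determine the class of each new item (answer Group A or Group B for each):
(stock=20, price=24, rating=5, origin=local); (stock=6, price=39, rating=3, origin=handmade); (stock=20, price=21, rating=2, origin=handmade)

Group B, Group A, Group A

The simplest hypothesis consistent with all the labels is: rating ≤ 3.
(stock=20, price=24, rating=5, origin=local): rating = 5 — lacks this property, so Group B.
(stock=6, price=39, rating=3, origin=handmade): rating = 3 — checks out, so Group A.
(stock=20, price=21, rating=2, origin=handmade): rating = 2 — checks out, so Group A.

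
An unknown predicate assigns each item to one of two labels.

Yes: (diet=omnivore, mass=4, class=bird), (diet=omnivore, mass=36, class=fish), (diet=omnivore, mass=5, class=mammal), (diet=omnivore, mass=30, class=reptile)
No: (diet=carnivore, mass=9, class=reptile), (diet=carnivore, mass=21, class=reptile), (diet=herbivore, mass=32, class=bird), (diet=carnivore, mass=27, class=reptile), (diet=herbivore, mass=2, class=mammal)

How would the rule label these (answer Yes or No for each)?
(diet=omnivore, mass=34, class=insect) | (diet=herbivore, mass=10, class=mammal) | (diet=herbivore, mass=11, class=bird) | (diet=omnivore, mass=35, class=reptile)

Yes, No, No, Yes

The simplest hypothesis consistent with all the labels is: diet is omnivore.
(diet=omnivore, mass=34, class=insect) — diet is omnivore, hence Yes. (diet=herbivore, mass=10, class=mammal) — diet is herbivore, hence No. (diet=herbivore, mass=11, class=bird) — diet is herbivore, hence No. (diet=omnivore, mass=35, class=reptile) — diet is omnivore, hence Yes.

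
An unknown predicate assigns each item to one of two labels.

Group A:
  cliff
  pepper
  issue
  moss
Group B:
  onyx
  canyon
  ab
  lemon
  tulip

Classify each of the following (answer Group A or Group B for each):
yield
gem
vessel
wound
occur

Group B, Group B, Group A, Group B, Group A

Looking at the examples, the only property every 'Group A' case has and every 'Group B' case lacks is: has a double letter.
Group B: yield, since no doubled letter.
Group B: gem, since no doubled letter.
Group A: vessel, since 'ss' doubled.
Group B: wound, since no doubled letter.
Group A: occur, since 'cc' doubled.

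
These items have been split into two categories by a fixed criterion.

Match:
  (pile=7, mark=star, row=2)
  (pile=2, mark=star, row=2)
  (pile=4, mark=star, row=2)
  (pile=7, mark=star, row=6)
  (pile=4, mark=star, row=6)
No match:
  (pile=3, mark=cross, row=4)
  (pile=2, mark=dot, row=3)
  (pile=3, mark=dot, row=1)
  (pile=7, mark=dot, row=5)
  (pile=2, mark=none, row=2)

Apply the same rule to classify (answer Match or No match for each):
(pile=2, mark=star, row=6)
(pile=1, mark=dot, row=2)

'Match' ⟺ mark is star.
Match: (pile=2, mark=star, row=6), since mark is star. No match: (pile=1, mark=dot, row=2), since mark is dot.

Match, No match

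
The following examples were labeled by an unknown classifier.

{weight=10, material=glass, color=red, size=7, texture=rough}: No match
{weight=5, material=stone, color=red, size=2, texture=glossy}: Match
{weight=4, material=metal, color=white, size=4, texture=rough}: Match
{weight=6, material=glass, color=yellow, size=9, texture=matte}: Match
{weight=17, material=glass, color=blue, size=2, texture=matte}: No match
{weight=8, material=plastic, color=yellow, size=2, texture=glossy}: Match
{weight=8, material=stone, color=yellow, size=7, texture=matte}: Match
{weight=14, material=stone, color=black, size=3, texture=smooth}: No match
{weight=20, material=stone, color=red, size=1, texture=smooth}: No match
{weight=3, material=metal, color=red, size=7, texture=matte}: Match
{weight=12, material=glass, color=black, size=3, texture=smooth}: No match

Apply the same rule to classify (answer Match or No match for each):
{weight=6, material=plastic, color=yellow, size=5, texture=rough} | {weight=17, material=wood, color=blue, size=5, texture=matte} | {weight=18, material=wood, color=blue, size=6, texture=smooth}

Match, No match, No match

The classifier is using: weight ≤ 8.
{weight=6, material=plastic, color=yellow, size=5, texture=rough}: weight = 6 — passes, so Match.
{weight=17, material=wood, color=blue, size=5, texture=matte}: weight = 17 — does not fit, so No match.
{weight=18, material=wood, color=blue, size=6, texture=smooth}: weight = 18 — does not fit, so No match.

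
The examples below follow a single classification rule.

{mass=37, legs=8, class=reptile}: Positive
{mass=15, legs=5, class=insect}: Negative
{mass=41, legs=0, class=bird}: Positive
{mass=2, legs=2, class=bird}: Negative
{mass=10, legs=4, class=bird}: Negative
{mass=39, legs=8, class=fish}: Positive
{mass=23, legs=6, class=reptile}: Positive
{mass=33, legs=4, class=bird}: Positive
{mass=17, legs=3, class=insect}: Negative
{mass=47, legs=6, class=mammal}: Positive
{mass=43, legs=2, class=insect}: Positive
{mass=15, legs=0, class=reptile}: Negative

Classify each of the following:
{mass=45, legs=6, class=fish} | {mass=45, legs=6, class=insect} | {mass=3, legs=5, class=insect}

Positive, Positive, Negative

The classifier is using: mass ≥ 23.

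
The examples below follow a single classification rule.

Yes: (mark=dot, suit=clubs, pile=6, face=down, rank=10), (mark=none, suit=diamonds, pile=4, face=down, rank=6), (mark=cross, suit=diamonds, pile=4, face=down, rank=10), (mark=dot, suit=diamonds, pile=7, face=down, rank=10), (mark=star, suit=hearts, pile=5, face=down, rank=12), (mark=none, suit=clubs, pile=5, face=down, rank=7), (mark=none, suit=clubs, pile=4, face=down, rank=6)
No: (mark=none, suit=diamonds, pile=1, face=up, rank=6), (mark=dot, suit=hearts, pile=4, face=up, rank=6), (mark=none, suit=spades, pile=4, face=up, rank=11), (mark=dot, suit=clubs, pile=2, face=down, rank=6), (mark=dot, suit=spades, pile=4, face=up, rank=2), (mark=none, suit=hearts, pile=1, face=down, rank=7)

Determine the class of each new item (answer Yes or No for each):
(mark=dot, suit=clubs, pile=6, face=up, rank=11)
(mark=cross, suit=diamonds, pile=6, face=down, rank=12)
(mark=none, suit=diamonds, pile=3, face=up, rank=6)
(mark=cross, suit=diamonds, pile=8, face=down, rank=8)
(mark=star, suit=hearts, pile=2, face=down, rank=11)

Rule: face is down AND pile ≥ 4. This holds for each 'Yes' example and fails for each 'No' one.
(mark=dot, suit=clubs, pile=6, face=up, rank=11): face is up, pile = 6 — does not pass, so No.
(mark=cross, suit=diamonds, pile=6, face=down, rank=12): face is down, pile = 6 — checks out, so Yes.
(mark=none, suit=diamonds, pile=3, face=up, rank=6): face is up, pile = 3 — does not pass, so No.
(mark=cross, suit=diamonds, pile=8, face=down, rank=8): face is down, pile = 8 — checks out, so Yes.
(mark=star, suit=hearts, pile=2, face=down, rank=11): face is down, pile = 2 — does not pass, so No.

No, Yes, No, Yes, No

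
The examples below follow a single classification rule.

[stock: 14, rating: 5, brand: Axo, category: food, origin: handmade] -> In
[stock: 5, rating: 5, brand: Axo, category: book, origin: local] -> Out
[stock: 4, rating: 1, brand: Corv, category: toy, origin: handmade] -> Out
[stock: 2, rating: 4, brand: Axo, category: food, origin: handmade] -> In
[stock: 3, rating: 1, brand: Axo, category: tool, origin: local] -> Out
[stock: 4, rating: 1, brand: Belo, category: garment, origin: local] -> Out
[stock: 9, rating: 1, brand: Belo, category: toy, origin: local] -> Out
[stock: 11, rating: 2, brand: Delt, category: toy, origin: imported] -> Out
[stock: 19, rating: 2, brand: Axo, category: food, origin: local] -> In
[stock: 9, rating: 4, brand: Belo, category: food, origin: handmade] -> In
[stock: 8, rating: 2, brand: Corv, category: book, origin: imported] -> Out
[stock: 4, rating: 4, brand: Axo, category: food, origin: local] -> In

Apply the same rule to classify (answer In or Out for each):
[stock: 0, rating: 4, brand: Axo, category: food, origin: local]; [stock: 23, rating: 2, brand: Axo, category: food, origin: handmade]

In, In

A rule that fits every label: category is food — true of each 'In' example, false of each 'Out' one.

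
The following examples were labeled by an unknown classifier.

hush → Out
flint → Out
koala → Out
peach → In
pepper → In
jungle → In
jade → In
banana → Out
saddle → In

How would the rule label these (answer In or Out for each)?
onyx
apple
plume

Out, In, In

The distinguishing property — contains 'e' — holds for all the 'In' cases and none of the 'Out' cases.
onyx: Out (no 'e'). apple: In (has 'e'). plume: In (has 'e').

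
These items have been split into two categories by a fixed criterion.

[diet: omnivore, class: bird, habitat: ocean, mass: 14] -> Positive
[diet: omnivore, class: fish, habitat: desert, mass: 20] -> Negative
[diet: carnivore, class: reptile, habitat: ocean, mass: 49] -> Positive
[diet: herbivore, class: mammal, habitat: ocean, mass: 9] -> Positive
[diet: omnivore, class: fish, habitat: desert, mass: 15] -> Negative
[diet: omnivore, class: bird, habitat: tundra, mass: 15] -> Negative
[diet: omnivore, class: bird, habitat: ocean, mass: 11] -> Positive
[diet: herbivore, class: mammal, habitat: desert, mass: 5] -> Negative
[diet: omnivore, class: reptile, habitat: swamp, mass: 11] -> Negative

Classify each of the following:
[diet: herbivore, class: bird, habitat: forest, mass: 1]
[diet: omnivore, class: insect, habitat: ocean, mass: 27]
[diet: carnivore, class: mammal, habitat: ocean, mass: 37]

All 'Positive' examples share one property — habitat is ocean — and every 'Negative' example lacks it.
[diet: herbivore, class: bird, habitat: forest, mass: 1] — habitat is forest, hence Negative. [diet: omnivore, class: insect, habitat: ocean, mass: 27] — habitat is ocean, hence Positive. [diet: carnivore, class: mammal, habitat: ocean, mass: 37] — habitat is ocean, hence Positive.

Negative, Positive, Positive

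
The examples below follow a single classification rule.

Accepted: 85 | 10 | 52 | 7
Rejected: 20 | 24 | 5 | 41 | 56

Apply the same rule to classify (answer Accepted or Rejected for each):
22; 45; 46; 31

Accepted, Rejected, Accepted, Accepted

Looking at the examples, the only property every 'Accepted' case has and every 'Rejected' case lacks is: ≡ 1 (mod 3).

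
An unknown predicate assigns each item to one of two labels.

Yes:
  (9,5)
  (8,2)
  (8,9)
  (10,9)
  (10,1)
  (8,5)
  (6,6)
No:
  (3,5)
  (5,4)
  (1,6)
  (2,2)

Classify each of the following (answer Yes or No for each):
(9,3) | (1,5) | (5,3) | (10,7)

The classifier is using: sum ≥ 10.

Yes, No, No, Yes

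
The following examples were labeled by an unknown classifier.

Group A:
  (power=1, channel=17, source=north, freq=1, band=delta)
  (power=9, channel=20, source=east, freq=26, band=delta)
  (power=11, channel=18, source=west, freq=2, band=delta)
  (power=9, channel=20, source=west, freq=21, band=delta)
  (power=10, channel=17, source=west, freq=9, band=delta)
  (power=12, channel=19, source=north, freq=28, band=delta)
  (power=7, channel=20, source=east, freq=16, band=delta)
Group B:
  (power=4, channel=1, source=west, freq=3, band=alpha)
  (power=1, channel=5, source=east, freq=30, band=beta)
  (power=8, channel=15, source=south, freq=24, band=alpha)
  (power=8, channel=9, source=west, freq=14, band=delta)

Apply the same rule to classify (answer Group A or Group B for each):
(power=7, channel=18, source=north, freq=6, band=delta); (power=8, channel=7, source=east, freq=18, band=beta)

Group A, Group B

A rule that fits every label: channel ≥ 17 — true of each 'Group A' example, false of each 'Group B' one.
Group A: (power=7, channel=18, source=north, freq=6, band=delta), since channel = 18.
Group B: (power=8, channel=7, source=east, freq=18, band=beta), since channel = 7.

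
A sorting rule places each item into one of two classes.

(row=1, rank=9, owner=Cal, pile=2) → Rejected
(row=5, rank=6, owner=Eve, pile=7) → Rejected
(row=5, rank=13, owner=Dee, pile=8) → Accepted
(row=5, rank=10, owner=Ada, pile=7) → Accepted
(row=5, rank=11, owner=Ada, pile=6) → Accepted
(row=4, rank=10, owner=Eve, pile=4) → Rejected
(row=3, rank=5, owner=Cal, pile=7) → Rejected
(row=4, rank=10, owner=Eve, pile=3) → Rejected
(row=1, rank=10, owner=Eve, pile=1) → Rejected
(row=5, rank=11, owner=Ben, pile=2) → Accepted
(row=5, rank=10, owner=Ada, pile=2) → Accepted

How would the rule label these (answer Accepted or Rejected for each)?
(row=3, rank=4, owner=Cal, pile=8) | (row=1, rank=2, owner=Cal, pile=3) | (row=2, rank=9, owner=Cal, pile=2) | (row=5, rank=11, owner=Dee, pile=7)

The rule appears to be: row = 5 AND rank ≥ 9.
(row=3, rank=4, owner=Cal, pile=8) — row = 3, rank = 4, hence Rejected.
(row=1, rank=2, owner=Cal, pile=3) — row = 1, rank = 2, hence Rejected.
(row=2, rank=9, owner=Cal, pile=2) — row = 2, rank = 9, hence Rejected.
(row=5, rank=11, owner=Dee, pile=7) — row = 5, rank = 11, hence Accepted.

Rejected, Rejected, Rejected, Accepted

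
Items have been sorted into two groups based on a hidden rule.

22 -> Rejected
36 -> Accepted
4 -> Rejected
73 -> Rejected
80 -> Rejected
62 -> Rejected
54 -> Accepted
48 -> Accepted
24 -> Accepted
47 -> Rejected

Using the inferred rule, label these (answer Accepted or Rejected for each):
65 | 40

Rejected, Rejected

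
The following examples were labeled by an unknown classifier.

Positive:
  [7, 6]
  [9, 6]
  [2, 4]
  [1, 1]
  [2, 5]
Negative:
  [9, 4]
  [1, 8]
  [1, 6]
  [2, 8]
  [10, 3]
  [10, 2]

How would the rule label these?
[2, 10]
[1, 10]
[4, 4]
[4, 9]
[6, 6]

Negative, Negative, Positive, Negative, Positive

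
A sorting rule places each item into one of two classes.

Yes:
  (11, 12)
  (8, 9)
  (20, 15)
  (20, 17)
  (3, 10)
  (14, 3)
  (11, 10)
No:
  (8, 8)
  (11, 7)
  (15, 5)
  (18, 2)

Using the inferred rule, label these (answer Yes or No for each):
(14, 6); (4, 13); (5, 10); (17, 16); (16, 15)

The rule appears to be: sum is odd.
No: (14, 6), since 14+6 = 20.
Yes: (4, 13), since 4+13 = 17.
Yes: (5, 10), since 5+10 = 15.
Yes: (17, 16), since 17+16 = 33.
Yes: (16, 15), since 16+15 = 31.

No, Yes, Yes, Yes, Yes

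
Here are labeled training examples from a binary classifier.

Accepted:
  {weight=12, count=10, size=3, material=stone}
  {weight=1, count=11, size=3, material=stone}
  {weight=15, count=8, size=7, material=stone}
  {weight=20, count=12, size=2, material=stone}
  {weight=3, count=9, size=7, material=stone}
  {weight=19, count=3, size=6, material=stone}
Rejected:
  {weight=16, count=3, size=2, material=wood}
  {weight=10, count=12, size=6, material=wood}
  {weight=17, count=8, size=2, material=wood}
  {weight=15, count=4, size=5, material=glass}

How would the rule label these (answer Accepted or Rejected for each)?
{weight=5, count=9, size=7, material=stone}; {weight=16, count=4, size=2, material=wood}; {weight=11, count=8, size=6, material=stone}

Accepted, Rejected, Accepted

The classifier is using: material is stone.
{weight=5, count=9, size=7, material=stone}: Accepted (material is stone).
{weight=16, count=4, size=2, material=wood}: Rejected (material is wood).
{weight=11, count=8, size=6, material=stone}: Accepted (material is stone).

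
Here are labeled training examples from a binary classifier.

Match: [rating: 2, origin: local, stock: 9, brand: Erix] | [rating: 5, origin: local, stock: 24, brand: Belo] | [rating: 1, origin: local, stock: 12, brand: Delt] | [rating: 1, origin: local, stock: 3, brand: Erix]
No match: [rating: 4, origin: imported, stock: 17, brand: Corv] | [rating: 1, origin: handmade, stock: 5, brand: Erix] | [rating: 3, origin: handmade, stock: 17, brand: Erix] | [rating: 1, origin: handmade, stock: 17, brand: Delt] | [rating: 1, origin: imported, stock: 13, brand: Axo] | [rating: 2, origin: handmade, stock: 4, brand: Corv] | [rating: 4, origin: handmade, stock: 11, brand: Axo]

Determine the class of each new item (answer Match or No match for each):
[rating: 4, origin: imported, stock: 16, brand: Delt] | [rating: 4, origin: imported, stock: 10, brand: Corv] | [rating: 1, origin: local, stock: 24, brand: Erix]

No match, No match, Match

One predicate separates the groups cleanly: origin is local.
[rating: 4, origin: imported, stock: 16, brand: Delt]: origin is imported, does not satisfy this → No match.
[rating: 4, origin: imported, stock: 10, brand: Corv]: origin is imported, does not satisfy this → No match.
[rating: 1, origin: local, stock: 24, brand: Erix]: origin is local, has this property → Match.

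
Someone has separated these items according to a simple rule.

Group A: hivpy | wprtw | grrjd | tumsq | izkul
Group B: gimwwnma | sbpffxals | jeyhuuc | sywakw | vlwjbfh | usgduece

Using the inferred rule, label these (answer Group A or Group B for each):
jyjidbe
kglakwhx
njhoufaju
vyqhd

Group B, Group B, Group B, Group A

Checking candidate rules against both groups, what survives is: length 5.
jyjidbe — length 7, hence Group B.
kglakwhx — length 8, hence Group B.
njhoufaju — length 9, hence Group B.
vyqhd — length 5, hence Group A.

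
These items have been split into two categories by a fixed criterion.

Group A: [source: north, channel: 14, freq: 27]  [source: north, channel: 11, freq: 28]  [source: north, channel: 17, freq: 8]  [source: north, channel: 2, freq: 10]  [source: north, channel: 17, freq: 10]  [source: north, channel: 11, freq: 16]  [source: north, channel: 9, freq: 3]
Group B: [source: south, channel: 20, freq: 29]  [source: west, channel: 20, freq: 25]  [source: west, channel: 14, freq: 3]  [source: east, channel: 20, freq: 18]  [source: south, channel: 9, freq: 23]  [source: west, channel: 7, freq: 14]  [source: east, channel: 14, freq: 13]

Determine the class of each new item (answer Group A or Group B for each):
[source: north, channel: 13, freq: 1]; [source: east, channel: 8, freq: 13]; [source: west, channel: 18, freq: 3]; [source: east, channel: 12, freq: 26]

Group A, Group B, Group B, Group B

'Group A' ⟺ source is north.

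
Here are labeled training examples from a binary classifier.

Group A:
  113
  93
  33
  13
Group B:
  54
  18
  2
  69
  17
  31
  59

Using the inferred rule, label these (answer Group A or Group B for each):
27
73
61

Group B, Group A, Group B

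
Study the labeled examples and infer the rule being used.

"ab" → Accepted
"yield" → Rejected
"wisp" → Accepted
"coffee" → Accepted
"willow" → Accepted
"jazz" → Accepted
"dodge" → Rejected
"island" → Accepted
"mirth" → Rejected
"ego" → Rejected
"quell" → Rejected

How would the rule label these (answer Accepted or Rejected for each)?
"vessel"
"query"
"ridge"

Accepted, Rejected, Rejected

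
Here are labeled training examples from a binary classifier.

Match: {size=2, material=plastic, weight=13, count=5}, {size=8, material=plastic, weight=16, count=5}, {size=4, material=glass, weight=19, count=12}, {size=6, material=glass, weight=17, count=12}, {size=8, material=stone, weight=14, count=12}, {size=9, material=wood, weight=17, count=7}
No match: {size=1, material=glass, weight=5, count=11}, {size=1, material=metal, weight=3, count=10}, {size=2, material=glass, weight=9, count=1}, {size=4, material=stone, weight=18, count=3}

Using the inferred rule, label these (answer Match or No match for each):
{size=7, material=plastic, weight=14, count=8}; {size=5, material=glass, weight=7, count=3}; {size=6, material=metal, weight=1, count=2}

Match, No match, No match

The classifier is using: size ≥ 2 AND count ≥ 5.
{size=7, material=plastic, weight=14, count=8}: size = 7, count = 8, passes → Match. {size=5, material=glass, weight=7, count=3}: size = 5, count = 3, doesn't match → No match. {size=6, material=metal, weight=1, count=2}: size = 6, count = 2, doesn't match → No match.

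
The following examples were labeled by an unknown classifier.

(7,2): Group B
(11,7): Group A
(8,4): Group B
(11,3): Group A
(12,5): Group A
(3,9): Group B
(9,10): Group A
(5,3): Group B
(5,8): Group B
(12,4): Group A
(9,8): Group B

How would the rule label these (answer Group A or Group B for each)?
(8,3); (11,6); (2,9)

Group B, Group A, Group B

The pattern is that an item is 'Group A' exactly when: max ≥ 10.
(8,3): max 8 — does not pass, so Group B. (11,6): max 11 — passes, so Group A. (2,9): max 9 — does not pass, so Group B.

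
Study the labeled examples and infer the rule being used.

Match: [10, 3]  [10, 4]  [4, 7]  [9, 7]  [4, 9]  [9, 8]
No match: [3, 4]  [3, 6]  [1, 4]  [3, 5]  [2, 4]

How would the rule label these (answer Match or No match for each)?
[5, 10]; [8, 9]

Match, Match

All 'Match' examples share one property — sum ≥ 11 — and every 'No match' example lacks it.
[5, 10] — 5+10 = 15, hence Match. [8, 9] — 8+9 = 17, hence Match.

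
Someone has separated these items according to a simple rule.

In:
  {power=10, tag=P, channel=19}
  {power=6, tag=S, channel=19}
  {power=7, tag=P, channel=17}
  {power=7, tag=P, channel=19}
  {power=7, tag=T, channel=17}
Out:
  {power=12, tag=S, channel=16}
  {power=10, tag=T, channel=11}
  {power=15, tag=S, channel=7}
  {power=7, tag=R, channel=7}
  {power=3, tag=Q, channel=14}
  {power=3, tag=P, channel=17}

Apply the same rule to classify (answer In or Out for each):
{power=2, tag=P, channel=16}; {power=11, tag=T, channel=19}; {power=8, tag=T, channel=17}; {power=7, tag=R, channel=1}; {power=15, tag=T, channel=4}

'In' ⟺ power ≥ 6 AND channel ≥ 17.
Out: {power=2, tag=P, channel=16}, since power = 2, channel = 16. In: {power=11, tag=T, channel=19}, since power = 11, channel = 19. In: {power=8, tag=T, channel=17}, since power = 8, channel = 17. Out: {power=7, tag=R, channel=1}, since power = 7, channel = 1. Out: {power=15, tag=T, channel=4}, since power = 15, channel = 4.

Out, In, In, Out, Out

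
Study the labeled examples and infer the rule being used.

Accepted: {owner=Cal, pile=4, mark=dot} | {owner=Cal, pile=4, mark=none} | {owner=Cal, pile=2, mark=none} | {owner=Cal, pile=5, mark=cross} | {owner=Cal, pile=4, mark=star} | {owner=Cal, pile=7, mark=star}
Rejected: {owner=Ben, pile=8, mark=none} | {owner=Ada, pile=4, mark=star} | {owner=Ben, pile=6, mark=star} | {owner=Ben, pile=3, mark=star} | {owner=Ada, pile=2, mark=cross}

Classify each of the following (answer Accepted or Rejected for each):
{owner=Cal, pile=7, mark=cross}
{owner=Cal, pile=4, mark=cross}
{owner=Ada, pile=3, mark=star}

Accepted, Accepted, Rejected

Rule: owner is Cal. This holds for each 'Accepted' example and fails for each 'Rejected' one.
{owner=Cal, pile=7, mark=cross}: Accepted (owner is Cal).
{owner=Cal, pile=4, mark=cross}: Accepted (owner is Cal).
{owner=Ada, pile=3, mark=star}: Rejected (owner is Ada).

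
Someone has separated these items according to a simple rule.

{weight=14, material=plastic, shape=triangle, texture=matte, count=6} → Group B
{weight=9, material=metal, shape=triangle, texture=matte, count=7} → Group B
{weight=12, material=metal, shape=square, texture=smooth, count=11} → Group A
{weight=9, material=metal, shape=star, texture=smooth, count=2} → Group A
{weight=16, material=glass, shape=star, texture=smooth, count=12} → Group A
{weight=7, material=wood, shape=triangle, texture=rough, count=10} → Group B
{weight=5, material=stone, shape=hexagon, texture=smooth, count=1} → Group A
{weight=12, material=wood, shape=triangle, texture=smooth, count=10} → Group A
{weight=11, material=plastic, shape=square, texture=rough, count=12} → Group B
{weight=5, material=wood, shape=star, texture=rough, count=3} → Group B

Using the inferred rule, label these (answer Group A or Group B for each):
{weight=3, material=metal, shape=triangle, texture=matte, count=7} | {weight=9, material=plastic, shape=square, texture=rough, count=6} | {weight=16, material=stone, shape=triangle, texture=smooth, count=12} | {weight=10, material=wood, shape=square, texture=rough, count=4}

Group B, Group B, Group A, Group B

Rule: texture is smooth. This holds for each 'Group A' example and fails for each 'Group B' one.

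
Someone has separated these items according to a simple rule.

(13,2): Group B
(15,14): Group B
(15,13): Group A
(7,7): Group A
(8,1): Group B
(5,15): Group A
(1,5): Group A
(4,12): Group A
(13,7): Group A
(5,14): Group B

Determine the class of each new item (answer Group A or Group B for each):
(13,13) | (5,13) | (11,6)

Rule: sum is even. This holds for each 'Group A' example and fails for each 'Group B' one.
(13,13): 13+13 = 26 — checks out, so Group A. (5,13): 5+13 = 18 — checks out, so Group A. (11,6): 11+6 = 17 — lacks this property, so Group B.

Group A, Group A, Group B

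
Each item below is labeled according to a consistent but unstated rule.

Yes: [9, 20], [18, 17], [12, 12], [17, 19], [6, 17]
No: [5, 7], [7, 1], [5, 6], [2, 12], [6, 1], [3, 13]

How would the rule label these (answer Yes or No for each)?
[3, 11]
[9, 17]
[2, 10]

No, Yes, No

The rule appears to be: sum ≥ 23.
No: [3, 11], since 3+11 = 14. Yes: [9, 17], since 9+17 = 26. No: [2, 10], since 2+10 = 12.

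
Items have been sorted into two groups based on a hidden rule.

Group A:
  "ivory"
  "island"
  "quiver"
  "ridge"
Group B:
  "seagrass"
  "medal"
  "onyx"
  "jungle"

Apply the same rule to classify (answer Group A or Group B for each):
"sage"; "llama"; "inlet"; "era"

The classifier is using: contains 'i'.
"sage": no 'i', doesn't qualify → Group B. "llama": no 'i', doesn't qualify → Group B. "inlet": has 'i', satisfies this → Group A. "era": no 'i', doesn't qualify → Group B.

Group B, Group B, Group A, Group B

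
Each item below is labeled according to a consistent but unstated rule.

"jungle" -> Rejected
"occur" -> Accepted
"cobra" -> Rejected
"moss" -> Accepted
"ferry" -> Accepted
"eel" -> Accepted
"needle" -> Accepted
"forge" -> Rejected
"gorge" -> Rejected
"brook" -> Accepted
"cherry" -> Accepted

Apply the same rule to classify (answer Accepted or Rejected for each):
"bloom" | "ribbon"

All 'Accepted' examples share one property — has a double letter — and every 'Rejected' example lacks it.

Accepted, Accepted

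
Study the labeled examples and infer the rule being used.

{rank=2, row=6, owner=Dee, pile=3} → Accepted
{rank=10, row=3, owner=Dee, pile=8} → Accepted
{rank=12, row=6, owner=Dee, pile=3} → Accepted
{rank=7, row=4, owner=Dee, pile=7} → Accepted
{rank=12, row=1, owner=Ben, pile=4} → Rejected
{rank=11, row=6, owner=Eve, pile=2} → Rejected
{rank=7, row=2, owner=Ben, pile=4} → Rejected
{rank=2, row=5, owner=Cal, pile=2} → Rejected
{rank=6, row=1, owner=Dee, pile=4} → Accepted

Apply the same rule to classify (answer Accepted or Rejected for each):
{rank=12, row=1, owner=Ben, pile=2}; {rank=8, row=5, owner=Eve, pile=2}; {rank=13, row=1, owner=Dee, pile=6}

Rejected, Rejected, Accepted

All 'Accepted' examples share one property — owner is Dee — and every 'Rejected' example lacks it.
{rank=12, row=1, owner=Ben, pile=2} — owner is Ben, hence Rejected.
{rank=8, row=5, owner=Eve, pile=2} — owner is Eve, hence Rejected.
{rank=13, row=1, owner=Dee, pile=6} — owner is Dee, hence Accepted.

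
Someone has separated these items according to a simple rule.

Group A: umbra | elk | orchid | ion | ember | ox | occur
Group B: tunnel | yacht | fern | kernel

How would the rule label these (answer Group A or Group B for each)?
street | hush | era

Group B, Group B, Group A

The common property of the 'Group A' items is: starts with a vowel. No 'Group B' item has it.
street: starts with 's', does not pass → Group B. hush: starts with 'h', does not pass → Group B. era: starts with 'e', fits → Group A.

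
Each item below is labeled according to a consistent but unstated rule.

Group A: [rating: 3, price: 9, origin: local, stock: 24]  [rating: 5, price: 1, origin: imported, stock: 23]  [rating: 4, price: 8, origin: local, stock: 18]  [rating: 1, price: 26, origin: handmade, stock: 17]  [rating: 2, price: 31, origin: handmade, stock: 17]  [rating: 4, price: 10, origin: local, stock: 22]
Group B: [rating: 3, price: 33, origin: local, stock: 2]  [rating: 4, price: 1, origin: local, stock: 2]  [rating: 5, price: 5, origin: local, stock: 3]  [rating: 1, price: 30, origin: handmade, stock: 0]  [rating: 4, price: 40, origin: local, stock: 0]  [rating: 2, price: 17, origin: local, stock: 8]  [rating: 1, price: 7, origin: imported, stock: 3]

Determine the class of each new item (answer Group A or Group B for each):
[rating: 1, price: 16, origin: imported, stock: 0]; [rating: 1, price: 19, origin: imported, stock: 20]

Group B, Group A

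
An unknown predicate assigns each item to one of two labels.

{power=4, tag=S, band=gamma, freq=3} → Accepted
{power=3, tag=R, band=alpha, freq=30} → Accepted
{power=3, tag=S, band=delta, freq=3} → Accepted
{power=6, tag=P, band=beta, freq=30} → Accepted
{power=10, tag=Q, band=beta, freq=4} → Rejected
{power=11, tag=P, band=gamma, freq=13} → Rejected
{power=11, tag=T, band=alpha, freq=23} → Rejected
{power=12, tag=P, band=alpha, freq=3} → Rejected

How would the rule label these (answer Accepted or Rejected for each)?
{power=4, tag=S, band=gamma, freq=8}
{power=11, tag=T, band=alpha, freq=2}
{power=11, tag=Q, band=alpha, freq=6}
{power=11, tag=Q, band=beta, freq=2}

The classifier is using: power ≤ 6.
Accepted: {power=4, tag=S, band=gamma, freq=8}, since power = 4.
Rejected: {power=11, tag=T, band=alpha, freq=2}, since power = 11.
Rejected: {power=11, tag=Q, band=alpha, freq=6}, since power = 11.
Rejected: {power=11, tag=Q, band=beta, freq=2}, since power = 11.

Accepted, Rejected, Rejected, Rejected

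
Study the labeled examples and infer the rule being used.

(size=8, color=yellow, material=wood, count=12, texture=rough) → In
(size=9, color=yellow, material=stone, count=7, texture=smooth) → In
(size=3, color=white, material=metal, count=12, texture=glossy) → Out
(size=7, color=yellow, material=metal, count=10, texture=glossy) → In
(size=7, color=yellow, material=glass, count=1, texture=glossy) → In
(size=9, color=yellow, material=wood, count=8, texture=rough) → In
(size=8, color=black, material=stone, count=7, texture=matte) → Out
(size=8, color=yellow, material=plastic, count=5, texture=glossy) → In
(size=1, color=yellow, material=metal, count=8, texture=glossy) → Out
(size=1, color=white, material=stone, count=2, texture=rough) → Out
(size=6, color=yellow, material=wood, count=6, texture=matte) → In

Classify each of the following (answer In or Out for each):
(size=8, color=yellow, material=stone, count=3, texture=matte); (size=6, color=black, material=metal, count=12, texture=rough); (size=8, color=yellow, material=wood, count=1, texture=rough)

In, Out, In

The common property of the 'In' items is: color is yellow AND size ≥ 3. No 'Out' item has it.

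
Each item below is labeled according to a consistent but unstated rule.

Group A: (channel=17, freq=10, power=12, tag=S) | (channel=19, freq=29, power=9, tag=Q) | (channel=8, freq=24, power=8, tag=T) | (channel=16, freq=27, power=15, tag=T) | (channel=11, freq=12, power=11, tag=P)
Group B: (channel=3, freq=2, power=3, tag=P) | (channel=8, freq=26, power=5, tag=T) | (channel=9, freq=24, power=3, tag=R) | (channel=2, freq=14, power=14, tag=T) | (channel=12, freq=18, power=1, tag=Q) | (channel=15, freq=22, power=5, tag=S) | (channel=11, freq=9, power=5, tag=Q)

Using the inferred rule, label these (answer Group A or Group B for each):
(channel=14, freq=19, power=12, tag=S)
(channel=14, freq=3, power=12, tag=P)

Group A, Group A

The classifier is using: power ≥ 8 AND channel ≥ 3.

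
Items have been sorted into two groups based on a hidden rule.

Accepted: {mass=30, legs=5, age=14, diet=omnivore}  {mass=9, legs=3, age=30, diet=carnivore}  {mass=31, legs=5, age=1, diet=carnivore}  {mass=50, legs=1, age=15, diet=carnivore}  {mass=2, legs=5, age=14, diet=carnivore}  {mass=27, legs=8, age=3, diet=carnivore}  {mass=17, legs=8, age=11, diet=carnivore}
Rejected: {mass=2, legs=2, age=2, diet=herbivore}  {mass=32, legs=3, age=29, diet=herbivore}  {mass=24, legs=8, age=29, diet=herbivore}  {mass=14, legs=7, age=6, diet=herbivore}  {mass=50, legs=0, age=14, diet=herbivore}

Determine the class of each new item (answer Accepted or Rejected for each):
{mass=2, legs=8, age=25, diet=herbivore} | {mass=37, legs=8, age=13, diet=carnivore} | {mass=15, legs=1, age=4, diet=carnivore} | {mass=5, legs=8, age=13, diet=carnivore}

Rejected, Accepted, Accepted, Accepted

'Accepted' ⟺ diet is not herbivore.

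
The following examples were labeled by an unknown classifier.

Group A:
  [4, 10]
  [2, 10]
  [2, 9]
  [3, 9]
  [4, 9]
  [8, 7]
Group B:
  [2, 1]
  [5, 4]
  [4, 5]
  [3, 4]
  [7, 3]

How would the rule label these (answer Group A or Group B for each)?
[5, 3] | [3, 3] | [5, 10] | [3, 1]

One predicate separates the groups cleanly: sum ≥ 11.
[5, 3]: Group B (5+3 = 8).
[3, 3]: Group B (3+3 = 6).
[5, 10]: Group A (5+10 = 15).
[3, 1]: Group B (3+1 = 4).

Group B, Group B, Group A, Group B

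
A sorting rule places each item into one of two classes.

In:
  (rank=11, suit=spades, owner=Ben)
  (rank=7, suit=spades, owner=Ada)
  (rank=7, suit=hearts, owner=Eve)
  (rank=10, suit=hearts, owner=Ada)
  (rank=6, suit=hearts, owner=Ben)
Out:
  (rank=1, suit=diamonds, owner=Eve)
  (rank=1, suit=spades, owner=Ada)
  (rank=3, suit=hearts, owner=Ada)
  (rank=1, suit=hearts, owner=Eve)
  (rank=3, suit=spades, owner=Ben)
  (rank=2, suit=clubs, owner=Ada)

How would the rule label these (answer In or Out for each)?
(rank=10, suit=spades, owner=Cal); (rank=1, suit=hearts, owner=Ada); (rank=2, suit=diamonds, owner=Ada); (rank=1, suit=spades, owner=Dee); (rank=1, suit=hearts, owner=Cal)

'In' ⟺ rank ≥ 6.
(rank=10, suit=spades, owner=Cal): In (rank = 10). (rank=1, suit=hearts, owner=Ada): Out (rank = 1). (rank=2, suit=diamonds, owner=Ada): Out (rank = 2). (rank=1, suit=spades, owner=Dee): Out (rank = 1). (rank=1, suit=hearts, owner=Cal): Out (rank = 1).

In, Out, Out, Out, Out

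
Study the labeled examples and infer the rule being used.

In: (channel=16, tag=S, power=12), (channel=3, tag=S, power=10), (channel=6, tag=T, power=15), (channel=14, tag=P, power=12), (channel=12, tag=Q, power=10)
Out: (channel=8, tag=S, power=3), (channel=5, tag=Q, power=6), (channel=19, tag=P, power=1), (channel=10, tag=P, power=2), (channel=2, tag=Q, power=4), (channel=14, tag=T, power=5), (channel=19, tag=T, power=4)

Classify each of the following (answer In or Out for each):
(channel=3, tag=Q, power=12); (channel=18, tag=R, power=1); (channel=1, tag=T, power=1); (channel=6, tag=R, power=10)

In, Out, Out, In

The simplest hypothesis consistent with all the labels is: power ≥ 10.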